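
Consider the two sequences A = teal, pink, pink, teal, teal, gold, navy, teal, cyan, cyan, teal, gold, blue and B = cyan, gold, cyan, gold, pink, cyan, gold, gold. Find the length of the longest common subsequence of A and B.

A longest common subsequence is gold, cyan, cyan, gold (length 4); the LCS DP confirms no longer common subsequence exists.

4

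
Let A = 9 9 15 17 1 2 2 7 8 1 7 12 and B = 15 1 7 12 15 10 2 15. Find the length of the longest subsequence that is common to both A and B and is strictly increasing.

A longest common strictly increasing subsequence is 1, 7, 12 (length 3); it appears in order in both A and B, and no longer such subsequence exists.

3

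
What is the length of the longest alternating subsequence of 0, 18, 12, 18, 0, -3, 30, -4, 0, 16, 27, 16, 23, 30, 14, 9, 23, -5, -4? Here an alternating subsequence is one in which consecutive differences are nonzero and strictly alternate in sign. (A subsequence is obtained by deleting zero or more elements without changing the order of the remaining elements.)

14

A longest alternating subsequence is 0, 18, 12, 18, 0, 30, -4, 27, 16, 23, 14, 23, -5, -4 (positions 1,2,3,4,5,7,8,11,12,13,15,17,18,19); its 13 consecutive differences strictly alternate in sign, and length 14 is optimal.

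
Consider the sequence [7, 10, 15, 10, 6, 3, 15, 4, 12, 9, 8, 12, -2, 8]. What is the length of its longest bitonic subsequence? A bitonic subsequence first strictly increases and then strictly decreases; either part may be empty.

One longest bitonic subsequence is 7, 10, 15, 12, 9, 8, -2 (positions 1,2,3,9,10,11,13): it rises to 15 then falls. Length 7 is optimal.

7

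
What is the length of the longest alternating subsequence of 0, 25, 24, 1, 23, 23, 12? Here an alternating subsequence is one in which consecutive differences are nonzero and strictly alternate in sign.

5

Track the best alternating length ending on an up-step vs a down-step at each position: up/down = 1/1, 2/1, 2/3, 2/3, 4/3, 4/3, 4/5.
The maximum over both is 5; one such subsequence is 0, 25, 1, 23, 12.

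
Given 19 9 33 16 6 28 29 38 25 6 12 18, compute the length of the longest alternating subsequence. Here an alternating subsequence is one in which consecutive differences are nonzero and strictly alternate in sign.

Track the best alternating length ending on an up-step vs a down-step at each position: up/down = 1/1, 1/2, 3/1, 3/4, 1/4, 5/4, 5/4, 5/1, 5/6, 1/6, 7/6, 7/6.
The maximum over both is 7; one such subsequence is 19, 9, 33, 16, 28, 6, 12.

7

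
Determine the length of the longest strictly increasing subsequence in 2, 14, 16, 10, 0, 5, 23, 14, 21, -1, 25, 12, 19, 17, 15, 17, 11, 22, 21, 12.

6

Scanning left to right, the best length ending at each element is: 2→1, 14→2, 16→3, 10→2, 0→1, 5→2, 23→4, 14→3, 21→4, -1→1, 25→5, 12→3, 19→4, 17→4, 15→4, 17→5, 11→3, 22→6, 21→6, 12→4.
So the longest increasing subsequence has length 6, e.g. 2, 10, 14, 15, 17, 22.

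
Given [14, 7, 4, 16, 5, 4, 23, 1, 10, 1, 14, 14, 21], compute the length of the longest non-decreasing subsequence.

6

Scanning left to right, the best length ending at each element is: 14→1, 7→1, 4→1, 16→2, 5→2, 4→2, 23→3, 1→1, 10→3, 1→2, 14→4, 14→5, 21→6.
So the longest non-decreasing subsequence has length 6, e.g. 4, 5, 10, 14, 14, 21.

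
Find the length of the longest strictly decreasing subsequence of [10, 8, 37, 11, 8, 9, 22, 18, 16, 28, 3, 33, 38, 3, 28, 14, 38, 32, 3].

6

Let dp[i] be the longest decreasing subsequence ending at position i. Then dp = [1, 2, 1, 2, 3, 3, 2, 3, 4, 2, 5, 2, 1, 5, 3, 5, 1, 3, 6].
The maximum is 6; one witness is 37, 22, 18, 16, 14, 3 at positions 3,7,8,9,16,19.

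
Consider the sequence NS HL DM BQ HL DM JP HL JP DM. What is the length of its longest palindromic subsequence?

One longest palindromic subsequence is DM JP HL JP DM (positions 3,7,8,9,10); it reads the same forward and backward, and the interval DP gives dp[1][10] = 5.

5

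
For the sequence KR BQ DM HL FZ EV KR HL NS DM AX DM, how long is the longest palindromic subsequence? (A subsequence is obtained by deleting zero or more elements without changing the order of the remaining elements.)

Using dp[i][j] = 2 + dp[i+1][j−1] if the ends match, else max(dp[i+1][j], dp[i][j−1]):
dp[1][12] = 5. A witness is DM HL KR HL DM at positions 3,4,7,8,12.

5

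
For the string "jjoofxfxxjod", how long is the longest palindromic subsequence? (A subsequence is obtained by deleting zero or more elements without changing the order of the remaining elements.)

5

One longest palindromic subsequence is oxxxo (positions 4,6,8,9,11); it reads the same forward and backward, and the interval DP gives dp[1][12] = 5.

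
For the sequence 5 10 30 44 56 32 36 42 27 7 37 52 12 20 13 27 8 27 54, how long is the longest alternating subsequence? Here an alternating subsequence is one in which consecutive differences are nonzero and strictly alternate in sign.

12

Track the best alternating length ending on an up-step vs a down-step at each position: up/down = 1/1, 2/1, 2/1, 2/1, 2/1, 2/3, 4/3, 4/3, 2/5, 2/5, 6/5, 6/3, 6/7, 8/7, 8/9, 10/7, 6/11, 12/7, 12/3.
The maximum over both is 12; one such subsequence is 5, 44, 32, 36, 27, 37, 12, 20, 13, 27, 8, 27.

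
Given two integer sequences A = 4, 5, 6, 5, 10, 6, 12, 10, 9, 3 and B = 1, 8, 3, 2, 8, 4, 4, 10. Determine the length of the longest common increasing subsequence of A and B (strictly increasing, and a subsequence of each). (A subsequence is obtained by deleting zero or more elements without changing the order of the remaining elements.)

2

A longest common strictly increasing subsequence is 4, 10 (length 2); it appears in order in both A and B, and no longer such subsequence exists.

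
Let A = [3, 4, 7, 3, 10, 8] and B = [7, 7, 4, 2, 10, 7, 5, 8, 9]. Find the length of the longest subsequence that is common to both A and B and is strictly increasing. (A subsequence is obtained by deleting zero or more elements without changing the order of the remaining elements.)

For each value that appears in both, track the longest common increasing run ending there.
The best achievable length is 3; one witness is 4, 7, 8 (A-positions 2,3,6, B-positions 3,6,8).

3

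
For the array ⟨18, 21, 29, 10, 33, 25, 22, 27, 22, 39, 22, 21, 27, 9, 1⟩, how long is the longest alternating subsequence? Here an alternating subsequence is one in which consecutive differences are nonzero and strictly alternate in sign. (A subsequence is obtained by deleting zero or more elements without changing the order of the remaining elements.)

A longest alternating subsequence is 18, 21, 10, 33, 25, 27, 22, 39, 22, 27, 9 (positions 1,2,4,5,6,8,9,10,11,13,14); its 10 consecutive differences strictly alternate in sign, and length 11 is optimal.

11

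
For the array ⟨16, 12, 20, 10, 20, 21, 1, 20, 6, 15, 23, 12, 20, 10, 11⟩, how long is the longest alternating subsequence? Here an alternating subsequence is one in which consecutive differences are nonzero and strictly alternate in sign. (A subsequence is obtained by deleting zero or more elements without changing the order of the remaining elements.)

13

Track the best alternating length ending on an up-step vs a down-step at each position: up/down = 1/1, 1/2, 3/1, 1/4, 5/1, 5/1, 1/6, 7/6, 7/8, 9/8, 9/1, 9/10, 11/10, 9/12, 13/12.
The maximum over both is 13; one such subsequence is 16, 12, 20, 10, 20, 1, 20, 6, 15, 12, 20, 10, 11.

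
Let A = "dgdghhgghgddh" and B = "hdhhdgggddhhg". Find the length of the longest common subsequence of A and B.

A longest common subsequence is dhhgggddh (length 9); the LCS DP confirms no longer common subsequence exists.

9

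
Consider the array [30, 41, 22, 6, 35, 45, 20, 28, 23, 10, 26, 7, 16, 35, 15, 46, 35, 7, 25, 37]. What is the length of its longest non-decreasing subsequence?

7

Let dp[i] be the longest non-decreasing subsequence ending at position i. Then dp = [1, 2, 1, 1, 2, 3, 2, 3, 3, 2, 4, 2, 3, 5, 3, 6, 6, 3, 4, 7].
The maximum is 7; one witness is 6, 20, 23, 26, 35, 35, 37 at positions 4,7,9,11,14,17,20.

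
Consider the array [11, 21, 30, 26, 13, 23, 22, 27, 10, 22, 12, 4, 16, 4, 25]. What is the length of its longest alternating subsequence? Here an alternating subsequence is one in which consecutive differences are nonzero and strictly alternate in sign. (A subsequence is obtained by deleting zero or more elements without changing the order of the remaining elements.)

12

Track the best alternating length ending on an up-step vs a down-step at each position: up/down = 1/1, 2/1, 2/1, 2/3, 2/3, 4/3, 4/5, 6/3, 1/7, 8/7, 8/9, 1/9, 10/9, 1/11, 12/7.
The maximum over both is 12; one such subsequence is 11, 21, 13, 23, 22, 27, 10, 22, 12, 16, 4, 25.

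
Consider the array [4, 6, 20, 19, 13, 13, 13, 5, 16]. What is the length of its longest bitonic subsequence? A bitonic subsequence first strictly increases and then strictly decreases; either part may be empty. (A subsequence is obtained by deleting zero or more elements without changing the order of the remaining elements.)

Let inc[i] be the LIS ending at i and dec[i] the longest strictly decreasing subsequence starting at i. inc = [1, 2, 3, 3, 3, 3, 3, 2, 4], dec = [1, 2, 4, 3, 2, 2, 2, 1, 1].
max_i inc[i]+dec[i]−1 = 6, with one witness 4, 6, 20, 19, 13, 5.

6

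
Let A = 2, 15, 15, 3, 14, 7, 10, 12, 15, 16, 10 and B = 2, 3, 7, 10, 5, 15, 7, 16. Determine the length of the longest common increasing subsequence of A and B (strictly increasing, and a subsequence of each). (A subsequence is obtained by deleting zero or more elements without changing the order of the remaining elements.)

For each value that appears in both, track the longest common increasing run ending there.
The best achievable length is 6; one witness is 2, 3, 7, 10, 15, 16 (A-positions 1,4,6,7,9,10, B-positions 1,2,3,4,6,8).

6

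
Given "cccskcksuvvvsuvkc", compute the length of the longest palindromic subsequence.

One longest palindromic subsequence is ckuvvvukc (positions 1,5,9,10,11,12,14,16,17); it reads the same forward and backward, and the interval DP gives dp[1][17] = 9.

9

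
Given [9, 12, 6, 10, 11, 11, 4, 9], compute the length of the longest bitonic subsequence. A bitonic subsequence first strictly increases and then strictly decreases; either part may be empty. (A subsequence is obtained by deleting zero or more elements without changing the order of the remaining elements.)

Let inc[i] be the LIS ending at i and dec[i] the longest strictly decreasing subsequence starting at i. inc = [1, 2, 1, 2, 3, 3, 1, 2], dec = [3, 3, 2, 2, 2, 2, 1, 1].
max_i inc[i]+dec[i]−1 = 4, with one witness 9, 12, 11, 9.

4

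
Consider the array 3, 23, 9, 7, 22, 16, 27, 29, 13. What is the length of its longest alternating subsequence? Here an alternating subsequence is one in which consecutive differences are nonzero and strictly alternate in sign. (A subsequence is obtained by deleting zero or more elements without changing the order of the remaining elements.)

A longest alternating subsequence is 3, 23, 9, 22, 16, 27, 13 (positions 1,2,3,5,6,7,9); its 6 consecutive differences strictly alternate in sign, and length 7 is optimal.

7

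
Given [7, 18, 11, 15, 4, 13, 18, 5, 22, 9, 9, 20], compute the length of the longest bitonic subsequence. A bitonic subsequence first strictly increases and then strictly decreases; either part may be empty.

6

One longest bitonic subsequence is 7, 11, 15, 18, 22, 20 (positions 1,3,4,7,9,12): it rises to 22 then falls. Length 6 is optimal.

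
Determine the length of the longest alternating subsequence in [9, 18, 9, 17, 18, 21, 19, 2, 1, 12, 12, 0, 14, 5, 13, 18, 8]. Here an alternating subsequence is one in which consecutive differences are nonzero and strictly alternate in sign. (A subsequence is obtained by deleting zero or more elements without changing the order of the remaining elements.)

11

A longest alternating subsequence is 9, 18, 9, 17, 2, 12, 0, 14, 5, 13, 8 (positions 1,2,3,4,8,10,12,13,14,15,17); its 10 consecutive differences strictly alternate in sign, and length 11 is optimal.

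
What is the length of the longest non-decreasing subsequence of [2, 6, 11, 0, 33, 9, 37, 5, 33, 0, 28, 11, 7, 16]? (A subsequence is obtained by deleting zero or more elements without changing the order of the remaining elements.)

One longest non-decreasing subsequence is 2, 6, 11, 33, 37 (positions 1,2,3,5,7), of length 5; no longer one exists.

5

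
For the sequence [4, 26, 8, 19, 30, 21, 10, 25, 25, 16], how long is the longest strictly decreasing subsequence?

3

Let dp[i] be the longest decreasing subsequence ending at position i. Then dp = [1, 1, 2, 2, 1, 2, 3, 2, 2, 3].
The maximum is 3; one witness is 26, 19, 10 at positions 2,4,7.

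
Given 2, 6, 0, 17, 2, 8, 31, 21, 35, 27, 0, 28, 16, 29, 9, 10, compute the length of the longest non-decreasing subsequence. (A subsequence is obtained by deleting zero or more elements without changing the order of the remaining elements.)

7

One longest non-decreasing subsequence is 2, 6, 17, 21, 27, 28, 29 (positions 1,2,4,8,10,12,14), of length 7; no longer one exists.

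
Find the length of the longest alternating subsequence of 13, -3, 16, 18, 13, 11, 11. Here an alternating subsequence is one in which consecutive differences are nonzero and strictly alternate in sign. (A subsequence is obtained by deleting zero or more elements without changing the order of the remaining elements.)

4

Track the best alternating length ending on an up-step vs a down-step at each position: up/down = 1/1, 1/2, 3/1, 3/1, 3/4, 3/4, 3/4.
The maximum over both is 4; one such subsequence is 13, -3, 16, 13.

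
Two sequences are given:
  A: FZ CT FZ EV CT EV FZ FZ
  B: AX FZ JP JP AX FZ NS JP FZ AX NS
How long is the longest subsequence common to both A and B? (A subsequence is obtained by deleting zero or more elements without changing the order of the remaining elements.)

3

Backtracking the LCS table gives one alignment: FZ (A1,B2) → FZ (A3,B6) → FZ (A7,B9).
So the longest common subsequence has length 3.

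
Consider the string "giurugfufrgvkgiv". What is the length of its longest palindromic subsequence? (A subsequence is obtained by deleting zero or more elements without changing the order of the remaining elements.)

Using dp[i][j] = 2 + dp[i+1][j−1] if the ends match, else max(dp[i+1][j], dp[i][j−1]):
dp[1][16] = 7. A witness is igfufgi at positions 2,6,7,8,9,14,15.

7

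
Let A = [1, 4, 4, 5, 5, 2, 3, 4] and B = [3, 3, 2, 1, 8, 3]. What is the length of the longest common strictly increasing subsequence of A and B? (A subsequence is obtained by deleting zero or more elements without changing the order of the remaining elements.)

For each value that appears in both, track the longest common increasing run ending there.
The best achievable length is 2; one witness is 2, 3 (A-positions 6,7, B-positions 3,6).

2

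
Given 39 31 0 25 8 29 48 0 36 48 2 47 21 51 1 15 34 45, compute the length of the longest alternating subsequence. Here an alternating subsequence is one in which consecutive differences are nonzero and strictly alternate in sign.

13

A longest alternating subsequence is 39, 0, 25, 8, 29, 0, 36, 2, 47, 21, 51, 1, 15 (positions 1,3,4,5,6,8,9,11,12,13,14,15,16); its 12 consecutive differences strictly alternate in sign, and length 13 is optimal.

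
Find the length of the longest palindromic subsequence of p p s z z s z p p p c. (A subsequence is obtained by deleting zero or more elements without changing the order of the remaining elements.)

8

Using dp[i][j] = 2 + dp[i+1][j−1] if the ends match, else max(dp[i+1][j], dp[i][j−1]):
dp[1][11] = 8. A witness is ppszzspp at positions 1,2,3,4,5,6,9,10.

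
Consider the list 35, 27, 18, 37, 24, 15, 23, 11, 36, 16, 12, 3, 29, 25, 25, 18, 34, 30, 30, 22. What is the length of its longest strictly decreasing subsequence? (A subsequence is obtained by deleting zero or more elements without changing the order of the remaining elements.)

7

Let dp[i] be the longest decreasing subsequence ending at position i. Then dp = [1, 2, 3, 1, 3, 4, 4, 5, 2, 5, 6, 7, 3, 4, 4, 5, 3, 4, 4, 5].
The maximum is 7; one witness is 35, 27, 24, 23, 16, 12, 3 at positions 1,2,5,7,10,11,12.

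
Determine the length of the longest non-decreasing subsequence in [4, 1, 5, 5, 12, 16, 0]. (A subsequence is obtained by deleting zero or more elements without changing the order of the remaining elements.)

5

Let dp[i] be the longest non-decreasing subsequence ending at position i. Then dp = [1, 1, 2, 3, 4, 5, 1].
The maximum is 5; one witness is 4, 5, 5, 12, 16 at positions 1,3,4,5,6.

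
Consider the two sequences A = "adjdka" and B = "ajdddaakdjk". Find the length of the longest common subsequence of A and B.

4

Backtracking the LCS table gives one alignment: a (A1,B7) → d (A2,B9) → j (A3,B10) → k (A5,B11).
So the longest common subsequence has length 4.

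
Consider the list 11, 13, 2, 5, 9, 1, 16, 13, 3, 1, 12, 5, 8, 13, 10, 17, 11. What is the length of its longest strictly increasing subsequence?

6

Let dp[i] be the longest increasing subsequence ending at position i. Then dp = [1, 2, 1, 2, 3, 1, 4, 4, 2, 1, 4, 3, 4, 5, 5, 6, 6].
The maximum is 6; one witness is 2, 5, 9, 12, 13, 17 at positions 3,4,5,11,14,16.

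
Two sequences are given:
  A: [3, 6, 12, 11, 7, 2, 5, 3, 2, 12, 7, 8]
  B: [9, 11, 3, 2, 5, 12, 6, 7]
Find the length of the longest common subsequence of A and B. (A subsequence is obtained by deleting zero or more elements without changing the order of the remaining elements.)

A longest common subsequence is 3, 2, 5, 12, 7 (length 5); the LCS DP confirms no longer common subsequence exists.

5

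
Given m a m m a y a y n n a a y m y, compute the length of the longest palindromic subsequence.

9

One longest palindromic subsequence is maayayaam (positions 1,2,5,6,7,8,11,12,14); it reads the same forward and backward, and the interval DP gives dp[1][15] = 9.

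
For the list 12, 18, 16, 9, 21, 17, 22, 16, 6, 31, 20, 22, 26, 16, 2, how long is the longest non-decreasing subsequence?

Let dp[i] be the longest non-decreasing subsequence ending at position i. Then dp = [1, 2, 2, 1, 3, 3, 4, 3, 1, 5, 4, 5, 6, 4, 1].
The maximum is 6; one witness is 12, 18, 21, 22, 22, 26 at positions 1,2,5,7,12,13.

6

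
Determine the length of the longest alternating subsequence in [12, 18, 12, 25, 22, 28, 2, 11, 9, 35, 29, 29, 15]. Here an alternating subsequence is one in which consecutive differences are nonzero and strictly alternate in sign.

A longest alternating subsequence is 12, 18, 12, 25, 22, 28, 2, 11, 9, 35, 29 (positions 1,2,3,4,5,6,7,8,9,10,11); its 10 consecutive differences strictly alternate in sign, and length 11 is optimal.

11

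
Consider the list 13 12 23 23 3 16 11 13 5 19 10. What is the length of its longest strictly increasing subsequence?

One longest increasing subsequence is 3, 11, 13, 19 (positions 5,7,8,10), of length 4; no longer one exists.

4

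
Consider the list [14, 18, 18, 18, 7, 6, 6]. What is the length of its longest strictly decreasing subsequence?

Scanning left to right, the best length ending at each element is: 14→1, 18→1, 18→1, 18→1, 7→2, 6→3, 6→3.
So the longest decreasing subsequence has length 3, e.g. 14, 7, 6.

3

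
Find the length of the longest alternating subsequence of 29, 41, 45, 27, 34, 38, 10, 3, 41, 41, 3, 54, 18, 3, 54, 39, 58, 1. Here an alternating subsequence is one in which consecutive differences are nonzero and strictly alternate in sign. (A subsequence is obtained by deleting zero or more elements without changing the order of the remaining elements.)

13

A longest alternating subsequence is 29, 41, 27, 34, 10, 41, 3, 54, 18, 54, 39, 58, 1 (positions 1,2,4,5,7,9,11,12,13,15,16,17,18); its 12 consecutive differences strictly alternate in sign, and length 13 is optimal.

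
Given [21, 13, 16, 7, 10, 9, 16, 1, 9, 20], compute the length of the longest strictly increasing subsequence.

Scanning left to right, the best length ending at each element is: 21→1, 13→1, 16→2, 7→1, 10→2, 9→2, 16→3, 1→1, 9→2, 20→4.
So the longest increasing subsequence has length 4, e.g. 7, 10, 16, 20.

4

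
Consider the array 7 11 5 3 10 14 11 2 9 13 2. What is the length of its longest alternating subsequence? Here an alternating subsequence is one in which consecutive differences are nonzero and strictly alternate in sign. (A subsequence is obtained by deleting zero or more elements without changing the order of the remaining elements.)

Track the best alternating length ending on an up-step vs a down-step at each position: up/down = 1/1, 2/1, 1/3, 1/3, 4/3, 4/1, 4/5, 1/5, 6/5, 6/5, 1/7.
The maximum over both is 7; one such subsequence is 7, 11, 5, 10, 2, 9, 2.

7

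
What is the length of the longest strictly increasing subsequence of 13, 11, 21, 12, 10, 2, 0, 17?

3

Scanning left to right, the best length ending at each element is: 13→1, 11→1, 21→2, 12→2, 10→1, 2→1, 0→1, 17→3.
So the longest increasing subsequence has length 3, e.g. 11, 12, 17.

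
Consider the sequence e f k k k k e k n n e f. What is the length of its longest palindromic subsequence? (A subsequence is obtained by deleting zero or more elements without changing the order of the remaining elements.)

7

One longest palindromic subsequence is fkkkkkf (positions 2,3,4,5,6,8,12); it reads the same forward and backward, and the interval DP gives dp[1][12] = 7.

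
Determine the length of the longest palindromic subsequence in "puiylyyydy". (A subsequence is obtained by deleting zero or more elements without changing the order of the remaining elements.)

5

One longest palindromic subsequence is yyyyy (positions 4,6,7,8,10); it reads the same forward and backward, and the interval DP gives dp[1][10] = 5.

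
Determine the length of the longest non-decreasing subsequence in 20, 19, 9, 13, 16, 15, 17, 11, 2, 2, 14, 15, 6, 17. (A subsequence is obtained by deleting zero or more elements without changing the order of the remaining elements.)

5

Let dp[i] be the longest non-decreasing subsequence ending at position i. Then dp = [1, 1, 1, 2, 3, 3, 4, 2, 1, 2, 3, 4, 3, 5].
The maximum is 5; one witness is 9, 13, 16, 17, 17 at positions 3,4,5,7,14.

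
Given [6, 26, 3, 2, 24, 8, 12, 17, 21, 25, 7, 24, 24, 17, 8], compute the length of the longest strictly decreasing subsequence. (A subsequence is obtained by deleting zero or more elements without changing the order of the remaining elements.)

One longest decreasing subsequence is 26, 24, 21, 17, 8 (positions 2,5,9,14,15), of length 5; no longer one exists.

5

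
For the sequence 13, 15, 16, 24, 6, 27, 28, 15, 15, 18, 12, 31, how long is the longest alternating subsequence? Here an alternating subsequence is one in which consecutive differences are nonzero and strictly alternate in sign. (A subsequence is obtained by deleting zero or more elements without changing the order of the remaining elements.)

8

Track the best alternating length ending on an up-step vs a down-step at each position: up/down = 1/1, 2/1, 2/1, 2/1, 1/3, 4/1, 4/1, 4/5, 4/5, 6/5, 4/7, 8/1.
The maximum over both is 8; one such subsequence is 13, 15, 6, 27, 15, 18, 12, 31.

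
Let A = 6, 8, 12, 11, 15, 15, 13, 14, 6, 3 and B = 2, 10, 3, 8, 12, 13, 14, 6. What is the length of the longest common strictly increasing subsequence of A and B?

4

For each value that appears in both, track the longest common increasing run ending there.
The best achievable length is 4; one witness is 8, 12, 13, 14 (A-positions 2,3,7,8, B-positions 4,5,6,7).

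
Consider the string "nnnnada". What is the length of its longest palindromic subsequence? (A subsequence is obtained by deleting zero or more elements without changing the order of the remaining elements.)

Using dp[i][j] = 2 + dp[i+1][j−1] if the ends match, else max(dp[i+1][j], dp[i][j−1]):
dp[1][7] = 4. A witness is nnnn at positions 1,2,3,4.

4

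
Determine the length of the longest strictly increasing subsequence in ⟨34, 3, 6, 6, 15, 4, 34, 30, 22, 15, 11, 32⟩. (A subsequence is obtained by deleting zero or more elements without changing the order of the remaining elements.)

Scanning left to right, the best length ending at each element is: 34→1, 3→1, 6→2, 6→2, 15→3, 4→2, 34→4, 30→4, 22→4, 15→3, 11→3, 32→5.
So the longest increasing subsequence has length 5, e.g. 3, 6, 15, 30, 32.

5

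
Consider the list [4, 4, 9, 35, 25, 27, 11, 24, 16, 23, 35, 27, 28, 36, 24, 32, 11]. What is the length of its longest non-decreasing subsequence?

9

Scanning left to right, the best length ending at each element is: 4→1, 4→2, 9→3, 35→4, 25→4, 27→5, 11→4, 24→5, 16→5, 23→6, 35→7, 27→7, 28→8, 36→9, 24→7, 32→9, 11→5.
So the longest non-decreasing subsequence has length 9, e.g. 4, 4, 9, 11, 16, 23, 27, 28, 36.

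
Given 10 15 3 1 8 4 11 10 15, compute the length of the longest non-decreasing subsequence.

4

Let dp[i] be the longest non-decreasing subsequence ending at position i. Then dp = [1, 2, 1, 1, 2, 2, 3, 3, 4].
The maximum is 4; one witness is 3, 8, 11, 15 at positions 3,5,7,9.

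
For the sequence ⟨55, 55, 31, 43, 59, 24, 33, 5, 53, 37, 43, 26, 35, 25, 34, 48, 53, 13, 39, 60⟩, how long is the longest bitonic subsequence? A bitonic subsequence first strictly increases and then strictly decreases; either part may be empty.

8

One longest bitonic subsequence is 31, 43, 59, 53, 43, 35, 34, 13 (positions 3,4,5,9,11,13,15,18): it rises to 59 then falls. Length 8 is optimal.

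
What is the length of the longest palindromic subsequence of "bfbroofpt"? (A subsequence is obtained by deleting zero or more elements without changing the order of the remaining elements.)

Using dp[i][j] = 2 + dp[i+1][j−1] if the ends match, else max(dp[i+1][j], dp[i][j−1]):
dp[1][9] = 4. A witness is foof at positions 2,5,6,7.

4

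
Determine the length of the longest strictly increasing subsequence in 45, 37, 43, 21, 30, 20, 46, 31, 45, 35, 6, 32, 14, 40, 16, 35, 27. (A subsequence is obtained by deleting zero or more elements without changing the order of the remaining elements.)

Let dp[i] be the longest increasing subsequence ending at position i. Then dp = [1, 1, 2, 1, 2, 1, 3, 3, 4, 4, 1, 4, 2, 5, 3, 5, 4].
The maximum is 5; one witness is 21, 30, 31, 35, 40 at positions 4,5,8,10,14.

5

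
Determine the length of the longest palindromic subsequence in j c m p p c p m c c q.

Using dp[i][j] = 2 + dp[i+1][j−1] if the ends match, else max(dp[i+1][j], dp[i][j−1]):
dp[1][11] = 7. A witness is cmpcpmc at positions 2,3,4,6,7,8,10.

7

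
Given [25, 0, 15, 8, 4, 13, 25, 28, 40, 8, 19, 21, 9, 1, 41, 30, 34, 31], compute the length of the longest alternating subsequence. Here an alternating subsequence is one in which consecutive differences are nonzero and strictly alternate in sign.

12

A longest alternating subsequence is 25, 0, 15, 8, 13, 8, 19, 9, 41, 30, 34, 31 (positions 1,2,3,4,6,10,11,13,15,16,17,18); its 11 consecutive differences strictly alternate in sign, and length 12 is optimal.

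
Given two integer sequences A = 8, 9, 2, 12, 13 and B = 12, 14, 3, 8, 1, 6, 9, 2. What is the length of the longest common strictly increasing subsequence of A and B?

For each value that appears in both, track the longest common increasing run ending there.
The best achievable length is 2; one witness is 8, 9 (A-positions 1,2, B-positions 4,7).

2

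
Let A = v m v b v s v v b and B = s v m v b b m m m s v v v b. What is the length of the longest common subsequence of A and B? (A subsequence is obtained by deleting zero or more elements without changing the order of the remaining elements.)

Backtracking the LCS table gives one alignment: v (A1,B2) → m (A2,B3) → v (A3,B4) → b (A4,B6) → v (A5,B11) → v (A7,B12) → v (A8,B13) → b (A9,B14).
So the longest common subsequence has length 8.

8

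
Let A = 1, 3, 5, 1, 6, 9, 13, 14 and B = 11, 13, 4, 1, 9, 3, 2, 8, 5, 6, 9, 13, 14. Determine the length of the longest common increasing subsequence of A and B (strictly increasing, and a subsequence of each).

7

For each value that appears in both, track the longest common increasing run ending there.
The best achievable length is 7; one witness is 1, 3, 5, 6, 9, 13, 14 (A-positions 1,2,3,5,6,7,8, B-positions 4,6,9,10,11,12,13).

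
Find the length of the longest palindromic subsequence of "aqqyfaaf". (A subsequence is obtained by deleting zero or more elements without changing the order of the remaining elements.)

One longest palindromic subsequence is faaf (positions 5,6,7,8); it reads the same forward and backward, and the interval DP gives dp[1][8] = 4.

4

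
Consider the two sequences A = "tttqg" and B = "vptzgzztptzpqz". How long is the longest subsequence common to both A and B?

4

Backtracking the LCS table gives one alignment: t (A1,B3) → t (A2,B8) → t (A3,B10) → q (A4,B13).
So the longest common subsequence has length 4.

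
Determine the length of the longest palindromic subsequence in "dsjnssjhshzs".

6

One longest palindromic subsequence is sjssjs (positions 2,3,5,6,7,12); it reads the same forward and backward, and the interval DP gives dp[1][12] = 6.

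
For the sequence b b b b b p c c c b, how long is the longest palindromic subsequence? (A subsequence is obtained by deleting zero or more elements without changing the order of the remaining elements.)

One longest palindromic subsequence is bbbbbb (positions 1,2,3,4,5,10); it reads the same forward and backward, and the interval DP gives dp[1][10] = 6.

6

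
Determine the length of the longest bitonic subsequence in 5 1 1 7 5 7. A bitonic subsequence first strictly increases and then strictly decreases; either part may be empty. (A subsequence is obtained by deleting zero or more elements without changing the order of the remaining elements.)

Let inc[i] be the LIS ending at i and dec[i] the longest strictly decreasing subsequence starting at i. inc = [1, 1, 1, 2, 2, 3], dec = [2, 1, 1, 2, 1, 1].
max_i inc[i]+dec[i]−1 = 3, with one witness 5, 7, 5.

3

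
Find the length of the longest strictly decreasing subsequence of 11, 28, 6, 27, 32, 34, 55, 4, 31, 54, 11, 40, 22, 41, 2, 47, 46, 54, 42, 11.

One longest decreasing subsequence is 55, 54, 47, 46, 42, 11 (positions 7,10,16,17,19,20), of length 6; no longer one exists.

6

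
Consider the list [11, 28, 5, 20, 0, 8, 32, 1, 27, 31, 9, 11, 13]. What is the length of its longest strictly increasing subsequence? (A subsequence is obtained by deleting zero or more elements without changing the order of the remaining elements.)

Scanning left to right, the best length ending at each element is: 11→1, 28→2, 5→1, 20→2, 0→1, 8→2, 32→3, 1→2, 27→3, 31→4, 9→3, 11→4, 13→5.
So the longest increasing subsequence has length 5, e.g. 5, 8, 9, 11, 13.

5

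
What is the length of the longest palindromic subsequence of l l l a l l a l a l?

Using dp[i][j] = 2 + dp[i+1][j−1] if the ends match, else max(dp[i+1][j], dp[i][j−1]):
dp[1][10] = 8. A witness is llallall at positions 1,3,4,5,6,7,8,10.

8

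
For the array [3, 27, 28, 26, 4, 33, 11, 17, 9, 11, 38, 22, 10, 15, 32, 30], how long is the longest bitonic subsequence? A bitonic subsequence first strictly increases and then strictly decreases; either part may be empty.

One longest bitonic subsequence is 3, 27, 28, 26, 17, 11, 10 (positions 1,2,3,4,8,10,13): it rises to 28 then falls. Length 7 is optimal.

7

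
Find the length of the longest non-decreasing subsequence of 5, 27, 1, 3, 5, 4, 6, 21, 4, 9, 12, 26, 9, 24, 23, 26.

Scanning left to right, the best length ending at each element is: 5→1, 27→2, 1→1, 3→2, 5→3, 4→3, 6→4, 21→5, 4→4, 9→5, 12→6, 26→7, 9→6, 24→7, 23→7, 26→8.
So the longest non-decreasing subsequence has length 8, e.g. 1, 3, 5, 6, 9, 12, 26, 26.

8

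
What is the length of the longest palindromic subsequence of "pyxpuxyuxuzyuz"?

One longest palindromic subsequence is uyuxuyu (positions 5,7,8,9,10,12,13); it reads the same forward and backward, and the interval DP gives dp[1][14] = 7.

7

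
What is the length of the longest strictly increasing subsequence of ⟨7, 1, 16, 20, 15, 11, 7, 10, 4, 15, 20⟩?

5

Scanning left to right, the best length ending at each element is: 7→1, 1→1, 16→2, 20→3, 15→2, 11→2, 7→2, 10→3, 4→2, 15→4, 20→5.
So the longest increasing subsequence has length 5, e.g. 1, 7, 10, 15, 20.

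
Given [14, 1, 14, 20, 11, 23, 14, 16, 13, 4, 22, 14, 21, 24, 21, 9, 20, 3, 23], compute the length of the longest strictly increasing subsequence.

Scanning left to right, the best length ending at each element is: 14→1, 1→1, 14→2, 20→3, 11→2, 23→4, 14→3, 16→4, 13→3, 4→2, 22→5, 14→4, 21→5, 24→6, 21→5, 9→3, 20→5, 3→2, 23→6.
So the longest increasing subsequence has length 6, e.g. 1, 11, 14, 16, 22, 24.

6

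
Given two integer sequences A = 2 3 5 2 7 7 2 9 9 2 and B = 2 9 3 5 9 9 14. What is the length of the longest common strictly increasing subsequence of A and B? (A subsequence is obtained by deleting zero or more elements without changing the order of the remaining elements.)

4

A longest common strictly increasing subsequence is 2, 3, 5, 9 (length 4); it appears in order in both A and B, and no longer such subsequence exists.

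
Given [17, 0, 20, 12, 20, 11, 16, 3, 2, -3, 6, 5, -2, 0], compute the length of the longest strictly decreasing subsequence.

One longest decreasing subsequence is 17, 12, 11, 3, 2, -3 (positions 1,4,6,8,9,10), of length 6; no longer one exists.

6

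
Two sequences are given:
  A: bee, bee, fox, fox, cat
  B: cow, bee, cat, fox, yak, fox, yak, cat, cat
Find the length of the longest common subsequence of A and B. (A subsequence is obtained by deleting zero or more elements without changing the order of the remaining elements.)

Backtracking the LCS table gives one alignment: bee (A1,B2) → fox (A3,B4) → fox (A4,B6) → cat (A5,B9).
So the longest common subsequence has length 4.

4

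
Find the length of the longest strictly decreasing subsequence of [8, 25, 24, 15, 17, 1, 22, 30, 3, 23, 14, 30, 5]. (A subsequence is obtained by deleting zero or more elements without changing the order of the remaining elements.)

Scanning left to right, the best length ending at each element is: 8→1, 25→1, 24→2, 15→3, 17→3, 1→4, 22→3, 30→1, 3→4, 23→3, 14→4, 30→1, 5→5.
So the longest decreasing subsequence has length 5, e.g. 25, 24, 15, 14, 5.

5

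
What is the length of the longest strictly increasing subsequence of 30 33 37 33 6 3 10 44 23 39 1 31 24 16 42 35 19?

Let dp[i] be the longest increasing subsequence ending at position i. Then dp = [1, 2, 3, 2, 1, 1, 2, 4, 3, 4, 1, 4, 4, 3, 5, 5, 4].
The maximum is 5; one witness is 30, 33, 37, 39, 42 at positions 1,2,3,10,15.

5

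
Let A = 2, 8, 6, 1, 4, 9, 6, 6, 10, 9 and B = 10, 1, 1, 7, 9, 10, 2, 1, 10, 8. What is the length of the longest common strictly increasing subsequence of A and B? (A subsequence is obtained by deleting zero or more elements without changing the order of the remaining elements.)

3

For each value that appears in both, track the longest common increasing run ending there.
The best achievable length is 3; one witness is 1, 9, 10 (A-positions 4,6,9, B-positions 2,5,6).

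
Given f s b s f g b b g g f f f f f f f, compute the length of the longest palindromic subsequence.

Using dp[i][j] = 2 + dp[i+1][j−1] if the ends match, else max(dp[i+1][j], dp[i][j−1]):
dp[1][17] = 9. A witness is fffffffff at positions 1,5,11,12,13,14,15,16,17.

9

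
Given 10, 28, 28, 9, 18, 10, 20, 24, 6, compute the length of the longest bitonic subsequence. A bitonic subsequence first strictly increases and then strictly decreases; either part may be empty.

5

Let inc[i] be the LIS ending at i and dec[i] the longest strictly decreasing subsequence starting at i. inc = [1, 2, 2, 1, 2, 2, 3, 4, 1], dec = [3, 4, 4, 2, 3, 2, 2, 2, 1].
max_i inc[i]+dec[i]−1 = 5, with one witness 10, 28, 18, 10, 6.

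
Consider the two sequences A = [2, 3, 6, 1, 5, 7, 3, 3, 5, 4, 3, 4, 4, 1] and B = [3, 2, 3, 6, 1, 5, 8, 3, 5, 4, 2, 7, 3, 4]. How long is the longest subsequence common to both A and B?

A longest common subsequence is 2, 3, 6, 1, 5, 3, 5, 4, 3, 4 (length 10); the LCS DP confirms no longer common subsequence exists.

10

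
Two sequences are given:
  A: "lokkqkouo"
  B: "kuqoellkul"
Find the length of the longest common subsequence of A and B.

Backtracking the LCS table gives one alignment: k (A3,B1) → q (A5,B3) → k (A6,B8) → u (A8,B9).
So the longest common subsequence has length 4.

4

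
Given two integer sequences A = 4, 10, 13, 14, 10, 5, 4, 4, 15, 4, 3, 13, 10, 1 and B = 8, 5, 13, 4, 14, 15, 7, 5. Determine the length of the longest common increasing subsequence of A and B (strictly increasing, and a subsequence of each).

3

For each value that appears in both, track the longest common increasing run ending there.
The best achievable length is 3; one witness is 13, 14, 15 (A-positions 3,4,9, B-positions 3,5,6).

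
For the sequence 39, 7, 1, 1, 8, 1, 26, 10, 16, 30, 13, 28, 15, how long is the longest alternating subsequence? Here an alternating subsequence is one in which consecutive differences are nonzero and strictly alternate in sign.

10

A longest alternating subsequence is 39, 7, 8, 1, 26, 10, 16, 13, 28, 15 (positions 1,2,5,6,7,8,9,11,12,13); its 9 consecutive differences strictly alternate in sign, and length 10 is optimal.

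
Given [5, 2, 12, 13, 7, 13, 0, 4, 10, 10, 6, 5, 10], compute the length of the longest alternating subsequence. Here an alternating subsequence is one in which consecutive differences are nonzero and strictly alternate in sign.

9

Track the best alternating length ending on an up-step vs a down-step at each position: up/down = 1/1, 1/2, 3/1, 3/1, 3/4, 5/1, 1/6, 7/6, 7/6, 7/6, 7/8, 7/8, 9/6.
The maximum over both is 9; one such subsequence is 5, 2, 12, 7, 13, 0, 10, 6, 10.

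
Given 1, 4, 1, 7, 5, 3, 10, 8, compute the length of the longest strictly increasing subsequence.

4

Scanning left to right, the best length ending at each element is: 1→1, 4→2, 1→1, 7→3, 5→3, 3→2, 10→4, 8→4.
So the longest increasing subsequence has length 4, e.g. 1, 4, 7, 10.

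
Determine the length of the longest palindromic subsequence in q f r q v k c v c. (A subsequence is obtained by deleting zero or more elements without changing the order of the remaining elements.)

3

Using dp[i][j] = 2 + dp[i+1][j−1] if the ends match, else max(dp[i+1][j], dp[i][j−1]):
dp[1][9] = 3. A witness is cvc at positions 7,8,9.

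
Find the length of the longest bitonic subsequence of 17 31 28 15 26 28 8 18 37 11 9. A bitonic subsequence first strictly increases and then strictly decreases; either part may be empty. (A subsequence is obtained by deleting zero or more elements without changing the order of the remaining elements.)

7

Let inc[i] be the LIS ending at i and dec[i] the longest strictly decreasing subsequence starting at i. inc = [1, 2, 2, 1, 2, 3, 1, 2, 4, 2, 2], dec = [4, 6, 5, 3, 4, 4, 1, 3, 3, 2, 1].
max_i inc[i]+dec[i]−1 = 7, with one witness 17, 31, 28, 26, 18, 11, 9.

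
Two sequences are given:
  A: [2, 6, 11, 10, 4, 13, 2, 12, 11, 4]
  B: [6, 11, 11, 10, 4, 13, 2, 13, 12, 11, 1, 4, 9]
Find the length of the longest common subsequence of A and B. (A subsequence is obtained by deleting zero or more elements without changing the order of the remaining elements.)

Backtracking the LCS table gives one alignment: 6 (A2,B1) → 11 (A3,B3) → 10 (A4,B4) → 4 (A5,B5) → 13 (A6,B6) → 2 (A7,B7) → 12 (A8,B9) → 11 (A9,B10) → 4 (A10,B12).
So the longest common subsequence has length 9.

9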